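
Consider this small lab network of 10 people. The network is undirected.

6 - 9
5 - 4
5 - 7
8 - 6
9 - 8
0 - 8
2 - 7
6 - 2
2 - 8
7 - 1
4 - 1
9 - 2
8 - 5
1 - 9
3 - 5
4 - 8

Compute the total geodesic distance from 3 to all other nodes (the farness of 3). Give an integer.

22

Distances from 3: 0:3, 1:3, 2:3, 4:2, 5:1, 6:3, 7:2, 8:2, 9:3.
Sum = 3 + 3 + 3 + 2 + 1 + 3 + 2 + 2 + 3 = 22.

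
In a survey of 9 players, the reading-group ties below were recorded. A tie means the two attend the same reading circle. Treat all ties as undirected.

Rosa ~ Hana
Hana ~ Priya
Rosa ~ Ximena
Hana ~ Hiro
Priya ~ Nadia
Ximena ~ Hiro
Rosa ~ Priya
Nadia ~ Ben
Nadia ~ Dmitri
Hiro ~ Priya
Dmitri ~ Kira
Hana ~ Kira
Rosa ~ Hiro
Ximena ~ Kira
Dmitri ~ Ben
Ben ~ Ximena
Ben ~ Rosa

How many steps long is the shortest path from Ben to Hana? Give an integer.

2

One shortest route is Ben – Rosa – Hana, which uses 2 edges, and Ben and Hana are not directly tied, so nothing shorter exists. So d(Ben,Hana) = 2.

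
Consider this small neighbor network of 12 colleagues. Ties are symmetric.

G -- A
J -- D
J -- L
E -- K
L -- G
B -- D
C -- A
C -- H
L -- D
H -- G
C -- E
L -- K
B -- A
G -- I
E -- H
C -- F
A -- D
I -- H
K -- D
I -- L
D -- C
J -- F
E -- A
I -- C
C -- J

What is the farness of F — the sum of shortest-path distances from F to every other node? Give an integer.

Distances from F: A:2, B:3, C:1, D:2, E:2, G:3, H:2, I:2, J:1, K:3, L:2.
Sum = 2 + 3 + 1 + 2 + 2 + 3 + 2 + 2 + 1 + 3 + 2 = 23.

23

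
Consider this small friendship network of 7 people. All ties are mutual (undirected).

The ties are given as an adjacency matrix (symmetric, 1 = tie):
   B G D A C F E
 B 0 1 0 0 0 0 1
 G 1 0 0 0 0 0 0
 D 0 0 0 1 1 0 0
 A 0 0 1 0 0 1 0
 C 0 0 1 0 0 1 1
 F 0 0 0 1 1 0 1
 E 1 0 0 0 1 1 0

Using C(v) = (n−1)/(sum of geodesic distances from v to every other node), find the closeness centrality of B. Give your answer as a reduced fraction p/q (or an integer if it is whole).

1/2

Distances from B: A:3, C:2, D:3, E:1, F:2, G:1. Sum = 12.
n = 7, so closeness = 6/12 = 1/2.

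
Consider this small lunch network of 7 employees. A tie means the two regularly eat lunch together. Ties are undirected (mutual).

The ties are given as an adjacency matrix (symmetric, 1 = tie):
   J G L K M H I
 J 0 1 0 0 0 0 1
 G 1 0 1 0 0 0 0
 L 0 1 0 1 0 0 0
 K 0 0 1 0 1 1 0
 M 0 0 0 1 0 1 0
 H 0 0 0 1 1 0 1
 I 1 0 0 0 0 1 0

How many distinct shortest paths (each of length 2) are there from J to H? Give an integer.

1

The shortest distance is 2, and the only length-2 path is J–I–H. So there is exactly 1 shortest path.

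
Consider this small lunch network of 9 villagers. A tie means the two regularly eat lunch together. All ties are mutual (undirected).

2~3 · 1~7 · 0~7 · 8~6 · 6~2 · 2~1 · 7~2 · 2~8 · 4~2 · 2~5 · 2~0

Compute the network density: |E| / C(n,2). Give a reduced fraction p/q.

11/36

There are 11 edges and 9 nodes, so the maximum possible is C(9,2) = 36.
Density = 11/36.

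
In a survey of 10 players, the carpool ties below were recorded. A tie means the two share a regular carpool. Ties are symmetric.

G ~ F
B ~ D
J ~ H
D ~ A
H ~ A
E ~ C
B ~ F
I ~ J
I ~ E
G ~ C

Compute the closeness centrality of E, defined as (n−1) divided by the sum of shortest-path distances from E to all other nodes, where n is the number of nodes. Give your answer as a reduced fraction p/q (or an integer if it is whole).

9/25

Distances from E: A:4, B:4, C:1, D:5, F:3, G:2, H:3, I:1, J:2. Sum = 25.
n = 10, so closeness = 9/25.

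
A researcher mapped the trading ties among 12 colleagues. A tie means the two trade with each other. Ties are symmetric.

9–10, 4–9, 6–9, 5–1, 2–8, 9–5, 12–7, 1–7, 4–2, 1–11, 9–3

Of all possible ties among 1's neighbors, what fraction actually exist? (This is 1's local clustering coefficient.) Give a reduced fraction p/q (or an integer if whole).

0

1's neighbors: 5, 7, and 11 (k = 3).
Possible neighbor pairs: C(3,2) = 3. Edges among them: none → e = 0.
Clustering(1) = 0/3 = 0.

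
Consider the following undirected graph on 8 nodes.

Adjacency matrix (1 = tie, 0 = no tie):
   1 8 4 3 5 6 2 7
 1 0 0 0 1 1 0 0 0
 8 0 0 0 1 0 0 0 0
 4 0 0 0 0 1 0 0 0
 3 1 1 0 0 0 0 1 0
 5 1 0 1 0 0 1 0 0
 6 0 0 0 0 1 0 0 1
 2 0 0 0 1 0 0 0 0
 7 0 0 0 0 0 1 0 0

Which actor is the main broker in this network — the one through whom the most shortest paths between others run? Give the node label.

Unnormalized betweenness of each node: 1:12, 2:0, 3:11, 4:0, 5:14, 6:6, 7:0, 8:0.
5 has the largest value, 14, making it the main broker — the node through which the most shortest paths run.

5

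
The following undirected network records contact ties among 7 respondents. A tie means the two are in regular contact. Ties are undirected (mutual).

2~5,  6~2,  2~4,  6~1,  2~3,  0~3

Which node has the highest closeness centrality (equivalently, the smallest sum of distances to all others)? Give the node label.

Farness (sum of distances to all others) for each node — 0:16, 1:16, 2:8, 3:11, 4:13, 5:13, 6:11.
The smallest farness is 8, for 2, so 2 has the highest closeness.

2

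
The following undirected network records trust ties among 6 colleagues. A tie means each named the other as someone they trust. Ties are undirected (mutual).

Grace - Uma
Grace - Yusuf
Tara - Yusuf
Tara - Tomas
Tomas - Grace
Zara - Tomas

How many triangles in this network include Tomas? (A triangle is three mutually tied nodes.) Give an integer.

Tomas's neighbors are Grace, Tara, and Zara, but none of them are tied to each other, so no triangle contains Tomas.

0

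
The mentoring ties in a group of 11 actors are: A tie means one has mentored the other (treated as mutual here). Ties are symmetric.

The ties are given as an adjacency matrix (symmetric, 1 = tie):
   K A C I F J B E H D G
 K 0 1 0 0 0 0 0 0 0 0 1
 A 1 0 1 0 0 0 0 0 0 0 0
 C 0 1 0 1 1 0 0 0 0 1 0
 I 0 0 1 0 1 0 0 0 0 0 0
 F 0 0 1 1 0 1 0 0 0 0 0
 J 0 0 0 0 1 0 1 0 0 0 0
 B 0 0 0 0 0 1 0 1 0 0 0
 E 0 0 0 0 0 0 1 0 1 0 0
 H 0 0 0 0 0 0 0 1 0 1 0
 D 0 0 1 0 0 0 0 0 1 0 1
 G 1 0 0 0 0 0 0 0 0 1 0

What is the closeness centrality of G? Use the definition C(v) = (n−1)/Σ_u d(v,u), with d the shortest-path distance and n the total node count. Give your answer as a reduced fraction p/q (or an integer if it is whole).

Distances from G: A:2, B:4, C:2, D:1, E:3, F:3, H:2, I:3, J:4, K:1. Sum = 25.
n = 11, so closeness = 10/25 = 2/5.

2/5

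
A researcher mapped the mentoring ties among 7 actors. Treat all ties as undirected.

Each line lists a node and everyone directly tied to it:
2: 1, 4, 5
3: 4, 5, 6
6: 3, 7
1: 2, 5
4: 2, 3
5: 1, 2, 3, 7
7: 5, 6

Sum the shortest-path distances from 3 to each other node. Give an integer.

9

Distances from 3: 1:2, 2:2, 4:1, 5:1, 6:1, 7:2.
Sum = 2 + 2 + 1 + 1 + 1 + 2 = 9.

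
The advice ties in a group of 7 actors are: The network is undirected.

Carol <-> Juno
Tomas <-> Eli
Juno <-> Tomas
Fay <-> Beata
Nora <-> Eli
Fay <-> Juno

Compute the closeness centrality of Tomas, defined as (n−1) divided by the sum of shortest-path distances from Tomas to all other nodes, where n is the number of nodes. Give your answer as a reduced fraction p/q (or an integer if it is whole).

6/11

Distances from Tomas: Beata:3, Carol:2, Eli:1, Fay:2, Juno:1, Nora:2. Sum = 11.
n = 7, so closeness = 6/11.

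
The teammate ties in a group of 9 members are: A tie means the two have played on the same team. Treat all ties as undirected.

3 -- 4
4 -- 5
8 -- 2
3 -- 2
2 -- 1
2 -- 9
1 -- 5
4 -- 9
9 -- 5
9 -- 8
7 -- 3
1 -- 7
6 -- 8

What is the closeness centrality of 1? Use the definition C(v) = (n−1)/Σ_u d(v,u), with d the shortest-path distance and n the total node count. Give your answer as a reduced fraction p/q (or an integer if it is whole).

Distances from 1: 2:1, 3:2, 4:2, 5:1, 6:3, 7:1, 8:2, 9:2. Sum = 14.
n = 9, so closeness = 8/14 = 4/7.

4/7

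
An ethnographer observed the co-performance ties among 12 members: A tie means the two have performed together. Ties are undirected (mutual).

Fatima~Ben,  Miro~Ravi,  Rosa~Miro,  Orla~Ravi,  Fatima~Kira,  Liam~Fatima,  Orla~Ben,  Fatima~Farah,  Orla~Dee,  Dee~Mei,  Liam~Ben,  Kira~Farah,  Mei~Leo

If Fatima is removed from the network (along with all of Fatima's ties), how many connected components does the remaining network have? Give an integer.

Without Fatima, the remaining ties split the others into: {Ben, Dee, Leo, Liam, Mei, Miro, Orla, Ravi, Rosa}; {Farah, Kira}.
That's 2 separate components.

2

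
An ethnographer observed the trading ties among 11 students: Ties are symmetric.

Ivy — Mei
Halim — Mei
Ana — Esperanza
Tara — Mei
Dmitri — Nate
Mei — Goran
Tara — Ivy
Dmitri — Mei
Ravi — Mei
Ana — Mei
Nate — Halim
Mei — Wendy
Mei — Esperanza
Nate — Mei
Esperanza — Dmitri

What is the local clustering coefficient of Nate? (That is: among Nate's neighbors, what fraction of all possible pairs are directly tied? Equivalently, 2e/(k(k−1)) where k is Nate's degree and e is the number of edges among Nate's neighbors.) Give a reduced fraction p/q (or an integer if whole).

Nate's neighbors: Dmitri, Halim, and Mei (k = 3).
Possible neighbor pairs: C(3,2) = 3. Edges among them: Dmitri–Mei, Halim–Mei → e = 2.
Clustering(Nate) = 2/3.

2/3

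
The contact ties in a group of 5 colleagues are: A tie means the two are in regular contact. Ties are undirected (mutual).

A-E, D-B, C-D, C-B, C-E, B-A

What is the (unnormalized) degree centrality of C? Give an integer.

C is directly tied to B, D, and E. That is 3 neighbors, so the degree of C is 3.

3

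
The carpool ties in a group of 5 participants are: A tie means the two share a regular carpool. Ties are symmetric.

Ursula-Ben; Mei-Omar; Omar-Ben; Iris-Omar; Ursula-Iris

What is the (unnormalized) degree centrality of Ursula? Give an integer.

2

Ursula is directly tied to Ben and Iris. That is 2 neighbors, so the degree of Ursula is 2.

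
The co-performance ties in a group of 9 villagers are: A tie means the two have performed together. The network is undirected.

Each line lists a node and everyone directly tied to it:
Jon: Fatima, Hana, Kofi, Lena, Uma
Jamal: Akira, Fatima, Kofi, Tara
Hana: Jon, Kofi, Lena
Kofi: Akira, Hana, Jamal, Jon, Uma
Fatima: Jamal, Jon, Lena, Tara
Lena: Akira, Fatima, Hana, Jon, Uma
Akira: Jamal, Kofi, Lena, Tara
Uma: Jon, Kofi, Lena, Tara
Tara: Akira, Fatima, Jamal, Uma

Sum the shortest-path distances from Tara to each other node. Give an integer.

13

Distances from Tara: Akira:1, Fatima:1, Hana:3, Jamal:1, Jon:2, Kofi:2, Lena:2, Uma:1.
Sum = 1 + 1 + 3 + 1 + 2 + 2 + 2 + 1 = 13.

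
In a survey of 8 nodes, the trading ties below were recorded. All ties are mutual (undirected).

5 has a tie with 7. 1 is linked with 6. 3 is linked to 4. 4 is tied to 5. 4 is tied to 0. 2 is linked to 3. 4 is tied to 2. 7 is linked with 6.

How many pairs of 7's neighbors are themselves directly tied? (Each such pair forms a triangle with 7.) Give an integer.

0

7's neighbors are 5 and 6, but none of them are tied to each other, so no triangle contains 7.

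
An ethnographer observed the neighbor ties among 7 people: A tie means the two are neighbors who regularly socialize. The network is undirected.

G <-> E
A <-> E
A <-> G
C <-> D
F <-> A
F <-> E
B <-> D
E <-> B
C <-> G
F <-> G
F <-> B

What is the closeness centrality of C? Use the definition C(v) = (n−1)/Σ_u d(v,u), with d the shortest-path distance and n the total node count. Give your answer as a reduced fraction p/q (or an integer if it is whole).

Distances from C: A:2, B:2, D:1, E:2, F:2, G:1. Sum = 10.
n = 7, so closeness = 6/10 = 3/5.

3/5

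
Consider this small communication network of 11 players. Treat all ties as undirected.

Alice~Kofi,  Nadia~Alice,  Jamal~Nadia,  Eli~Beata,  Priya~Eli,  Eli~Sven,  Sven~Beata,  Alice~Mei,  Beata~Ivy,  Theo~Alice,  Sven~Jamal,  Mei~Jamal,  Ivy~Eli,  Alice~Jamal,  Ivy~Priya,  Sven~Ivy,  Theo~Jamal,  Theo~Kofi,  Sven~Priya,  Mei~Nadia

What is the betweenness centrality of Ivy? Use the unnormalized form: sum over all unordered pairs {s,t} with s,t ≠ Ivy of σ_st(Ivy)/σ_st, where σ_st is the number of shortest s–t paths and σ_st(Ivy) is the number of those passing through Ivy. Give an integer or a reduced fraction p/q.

1/3

Pairs whose geodesics pass through Ivy — Beata–Priya: 1/3.
All other pairs contribute 0.
Summing the contributions gives betweenness(Ivy) = 1/3.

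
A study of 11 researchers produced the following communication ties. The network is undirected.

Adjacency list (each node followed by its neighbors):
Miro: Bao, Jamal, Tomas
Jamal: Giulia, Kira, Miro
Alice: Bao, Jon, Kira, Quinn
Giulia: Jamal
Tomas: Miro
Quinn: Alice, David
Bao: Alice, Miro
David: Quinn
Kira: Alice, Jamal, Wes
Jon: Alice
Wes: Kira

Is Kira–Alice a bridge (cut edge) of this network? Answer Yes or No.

No

Even without that edge, Kira still reaches Alice via Kira – Jamal – Miro – Bao – Alice, so the network stays connected. Not a bridge.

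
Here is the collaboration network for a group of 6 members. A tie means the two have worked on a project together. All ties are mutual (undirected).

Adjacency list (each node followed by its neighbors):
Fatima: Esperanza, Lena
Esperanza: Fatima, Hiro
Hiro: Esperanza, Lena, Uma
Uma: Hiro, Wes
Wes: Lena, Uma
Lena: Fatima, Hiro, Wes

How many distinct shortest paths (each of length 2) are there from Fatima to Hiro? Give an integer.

The shortest distance is 2. The length-2 paths are: Fatima–Esperanza–Hiro; Fatima–Lena–Hiro.
That gives 2 distinct shortest paths.

2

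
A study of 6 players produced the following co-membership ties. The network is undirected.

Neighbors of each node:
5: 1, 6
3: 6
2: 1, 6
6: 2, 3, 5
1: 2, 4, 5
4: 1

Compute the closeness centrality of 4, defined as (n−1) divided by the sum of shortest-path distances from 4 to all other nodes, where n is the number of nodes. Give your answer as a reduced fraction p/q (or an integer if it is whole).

Distances from 4: 1:1, 2:2, 3:4, 5:2, 6:3. Sum = 12.
n = 6, so closeness = 5/12.

5/12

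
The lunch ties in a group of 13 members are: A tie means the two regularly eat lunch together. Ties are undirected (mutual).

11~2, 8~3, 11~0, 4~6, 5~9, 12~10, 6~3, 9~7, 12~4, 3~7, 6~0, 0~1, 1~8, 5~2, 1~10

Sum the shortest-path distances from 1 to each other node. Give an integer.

28

Distances from 1: 0:1, 2:3, 3:2, 4:3, 5:4, 6:2, 7:3, 8:1, 9:4, 10:1, 11:2, 12:2.
Sum = 1 + 3 + 2 + 3 + 4 + 2 + 3 + 1 + 4 + 1 + 2 + 2 = 28.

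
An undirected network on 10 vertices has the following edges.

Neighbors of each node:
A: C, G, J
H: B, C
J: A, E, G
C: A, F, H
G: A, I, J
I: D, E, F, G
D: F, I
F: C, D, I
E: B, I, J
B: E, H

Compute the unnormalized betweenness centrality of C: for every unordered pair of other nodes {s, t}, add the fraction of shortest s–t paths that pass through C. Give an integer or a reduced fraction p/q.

47/6

Pairs whose geodesics pass through C — H–J: 1/2; H–A: 1; H–G: 1; H–I: 1/2; H–D: 1; H–F: 1; B–A: 1/2; B–F: 1/2; J–F: 1/3; A–D: 1/2; A–F: 1.
All other pairs contribute 0.
Summing the contributions gives betweenness(C) = 47/6.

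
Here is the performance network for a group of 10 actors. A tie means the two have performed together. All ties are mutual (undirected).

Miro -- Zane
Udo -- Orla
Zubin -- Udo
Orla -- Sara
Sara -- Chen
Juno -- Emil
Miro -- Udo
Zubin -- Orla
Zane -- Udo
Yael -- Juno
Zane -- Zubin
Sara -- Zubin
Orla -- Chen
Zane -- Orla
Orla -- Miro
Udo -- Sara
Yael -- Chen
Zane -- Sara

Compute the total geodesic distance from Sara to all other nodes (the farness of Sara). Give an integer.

16

Distances from Sara: Chen:1, Emil:4, Juno:3, Miro:2, Orla:1, Udo:1, Yael:2, Zane:1, Zubin:1.
Sum = 1 + 4 + 3 + 2 + 1 + 1 + 2 + 1 + 1 = 16.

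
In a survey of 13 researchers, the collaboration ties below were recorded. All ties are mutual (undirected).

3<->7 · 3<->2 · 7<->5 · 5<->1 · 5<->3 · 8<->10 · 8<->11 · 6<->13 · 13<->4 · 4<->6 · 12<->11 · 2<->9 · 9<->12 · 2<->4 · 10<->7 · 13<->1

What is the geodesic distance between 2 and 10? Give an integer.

3

One shortest route is 2 – 3 – 7 – 10, which uses 3 edges, and at distance 2 from 2 we only reach {5, 6, 7, 12, 13}, which does not include 10. So d(2,10) = 3.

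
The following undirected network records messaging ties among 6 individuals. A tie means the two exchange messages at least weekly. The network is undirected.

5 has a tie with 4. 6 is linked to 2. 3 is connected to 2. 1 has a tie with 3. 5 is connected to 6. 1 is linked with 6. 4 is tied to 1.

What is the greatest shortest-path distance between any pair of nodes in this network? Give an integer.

Eccentricity of each node (its greatest distance to any other): 1:2, 2:3, 3:3, 4:3, 5:3, 6:2.
The maximum eccentricity is 3, realized for instance by the pair 3–5 via 3 – 1 – 6 – 5. So the diameter is 3.

3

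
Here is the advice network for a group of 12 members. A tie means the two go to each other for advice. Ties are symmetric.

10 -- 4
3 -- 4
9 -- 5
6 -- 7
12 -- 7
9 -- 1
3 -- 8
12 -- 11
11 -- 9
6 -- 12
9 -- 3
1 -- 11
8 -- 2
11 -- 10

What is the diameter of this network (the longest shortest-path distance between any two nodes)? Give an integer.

6

Eccentricity of each node (its greatest distance to any other): 1:4, 2:6, 3:4, 4:4, 5:4, 6:6, 7:6, 8:5, 9:3, 10:4, 11:4, 12:5.
The maximum eccentricity is 6, realized for instance by the pair 7–2 via 7 – 12 – 11 – 9 – 3 – 8 – 2. So the diameter is 6.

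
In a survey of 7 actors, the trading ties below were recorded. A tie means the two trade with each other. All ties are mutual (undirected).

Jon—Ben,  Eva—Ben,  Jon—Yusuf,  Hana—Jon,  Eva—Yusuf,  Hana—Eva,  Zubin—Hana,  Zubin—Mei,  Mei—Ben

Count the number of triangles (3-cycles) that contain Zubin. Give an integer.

Zubin's neighbors are Hana and Mei, but none of them are tied to each other, so no triangle contains Zubin.

0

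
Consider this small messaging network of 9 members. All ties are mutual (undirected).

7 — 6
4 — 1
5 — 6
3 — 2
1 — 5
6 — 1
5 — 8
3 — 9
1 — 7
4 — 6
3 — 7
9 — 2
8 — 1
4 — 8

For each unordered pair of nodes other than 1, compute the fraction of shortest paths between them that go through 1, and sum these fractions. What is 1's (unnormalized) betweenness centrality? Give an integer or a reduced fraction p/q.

Pairs whose geodesics pass through 1 — 4–5: 1/3; 4–7: 1/2; 4–2: 1/2; 4–9: 1/2; 4–3: 1/2; 5–7: 1/2; 5–2: 1/2; 5–9: 1/2; 5–3: 1/2; 8–6: 1/3; 8–7: 1; 8–2: 1; 8–9: 1; 8–3: 1.
All other pairs contribute 0.
Summing the contributions gives betweenness(1) = 26/3.

26/3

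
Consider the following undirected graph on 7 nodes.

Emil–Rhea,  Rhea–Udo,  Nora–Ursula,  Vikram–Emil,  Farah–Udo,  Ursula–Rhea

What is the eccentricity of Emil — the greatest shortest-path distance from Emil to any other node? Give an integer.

3

Distances from Emil: Farah:3, Nora:3, Rhea:1, Udo:2, Ursula:2, Vikram:1.
The largest is 3 (to Nora and Farah), so the eccentricity of Emil is 3.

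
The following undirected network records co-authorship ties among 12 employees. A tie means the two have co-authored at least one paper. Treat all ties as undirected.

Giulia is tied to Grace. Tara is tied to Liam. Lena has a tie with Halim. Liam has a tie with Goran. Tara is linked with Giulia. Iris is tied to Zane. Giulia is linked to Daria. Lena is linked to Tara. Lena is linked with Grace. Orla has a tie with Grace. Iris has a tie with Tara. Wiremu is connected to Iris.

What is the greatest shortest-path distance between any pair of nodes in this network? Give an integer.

Eccentricity of each node (its greatest distance to any other): Daria:4, Giulia:3, Goran:5, Grace:4, Halim:4, Iris:4, Lena:3, Liam:4, Orla:5, Tara:3, Wiremu:5, Zane:5.
The maximum eccentricity is 5, realized for instance by the pair Goran–Orla via Goran – Liam – Tara – Giulia – Grace – Orla. So the diameter is 5.

5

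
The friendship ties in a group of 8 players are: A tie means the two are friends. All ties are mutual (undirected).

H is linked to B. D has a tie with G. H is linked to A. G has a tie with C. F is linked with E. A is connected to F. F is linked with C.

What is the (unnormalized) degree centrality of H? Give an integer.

2

H is directly tied to A and B. That is 2 neighbors, so the degree of H is 2.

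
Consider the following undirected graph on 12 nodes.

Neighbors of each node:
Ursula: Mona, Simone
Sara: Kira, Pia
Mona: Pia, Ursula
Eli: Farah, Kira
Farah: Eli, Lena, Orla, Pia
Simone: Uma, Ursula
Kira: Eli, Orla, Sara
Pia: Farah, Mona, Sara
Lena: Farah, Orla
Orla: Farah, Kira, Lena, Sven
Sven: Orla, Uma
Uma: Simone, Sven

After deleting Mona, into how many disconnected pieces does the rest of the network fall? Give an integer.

Mona's neighbors (Pia and Ursula) remain reachable from one another through other ties, so the rest of the network stays in one piece.

1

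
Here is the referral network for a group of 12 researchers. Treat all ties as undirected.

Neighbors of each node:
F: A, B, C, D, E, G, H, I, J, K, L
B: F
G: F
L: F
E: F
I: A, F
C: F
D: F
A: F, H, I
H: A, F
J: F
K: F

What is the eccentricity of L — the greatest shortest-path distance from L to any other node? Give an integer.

2

Distances from L: A:2, B:2, C:2, D:2, E:2, F:1, G:2, H:2, I:2, J:2, K:2.
The largest is 2 (to G, I, J, C, B, E, A, K, H, and D), so the eccentricity of L is 2.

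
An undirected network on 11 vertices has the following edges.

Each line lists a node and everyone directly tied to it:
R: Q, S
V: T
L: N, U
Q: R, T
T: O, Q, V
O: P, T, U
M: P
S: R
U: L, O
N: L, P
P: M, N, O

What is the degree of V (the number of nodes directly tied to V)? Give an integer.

1

V is directly tied to T. That is 1 neighbor, so the degree of V is 1.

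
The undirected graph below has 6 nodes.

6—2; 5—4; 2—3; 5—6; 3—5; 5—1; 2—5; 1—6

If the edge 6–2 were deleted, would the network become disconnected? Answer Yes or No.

Even without that edge, 6 still reaches 2 via 6 – 5 – 2, so the network stays connected. Not a bridge.

No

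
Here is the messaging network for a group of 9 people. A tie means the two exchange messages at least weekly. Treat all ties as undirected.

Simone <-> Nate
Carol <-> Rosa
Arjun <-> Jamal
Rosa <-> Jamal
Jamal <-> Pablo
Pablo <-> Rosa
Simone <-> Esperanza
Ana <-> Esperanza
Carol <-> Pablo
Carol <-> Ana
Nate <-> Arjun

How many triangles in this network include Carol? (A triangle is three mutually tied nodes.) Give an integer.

Carol's neighbors: Ana, Pablo, and Rosa.
Neighbor pairs that are themselves tied: Carol–Pablo–Rosa. Each forms one triangle with Carol, for 1 in total.

1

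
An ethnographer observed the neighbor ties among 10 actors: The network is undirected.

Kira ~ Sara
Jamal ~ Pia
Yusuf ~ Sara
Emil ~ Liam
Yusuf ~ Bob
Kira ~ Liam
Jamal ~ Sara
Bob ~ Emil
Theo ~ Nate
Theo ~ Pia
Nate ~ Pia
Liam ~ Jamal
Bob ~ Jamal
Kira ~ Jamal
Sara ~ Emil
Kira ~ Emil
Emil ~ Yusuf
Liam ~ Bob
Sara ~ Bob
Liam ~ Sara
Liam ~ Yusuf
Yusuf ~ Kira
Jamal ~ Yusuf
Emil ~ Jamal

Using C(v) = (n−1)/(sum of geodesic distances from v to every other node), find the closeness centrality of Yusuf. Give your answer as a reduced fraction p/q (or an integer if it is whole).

Distances from Yusuf: Bob:1, Emil:1, Jamal:1, Kira:1, Liam:1, Nate:3, Pia:2, Sara:1, Theo:3. Sum = 14.
n = 10, so closeness = 9/14.

9/14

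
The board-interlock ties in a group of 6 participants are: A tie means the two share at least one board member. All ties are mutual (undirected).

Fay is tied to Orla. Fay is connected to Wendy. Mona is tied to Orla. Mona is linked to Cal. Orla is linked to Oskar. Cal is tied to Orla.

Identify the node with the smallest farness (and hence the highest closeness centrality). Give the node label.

Orla

Farness (sum of distances to all others) for each node — Cal:9, Fay:8, Mona:9, Orla:6, Oskar:10, Wendy:12.
The smallest farness is 6, for Orla, so Orla has the highest closeness.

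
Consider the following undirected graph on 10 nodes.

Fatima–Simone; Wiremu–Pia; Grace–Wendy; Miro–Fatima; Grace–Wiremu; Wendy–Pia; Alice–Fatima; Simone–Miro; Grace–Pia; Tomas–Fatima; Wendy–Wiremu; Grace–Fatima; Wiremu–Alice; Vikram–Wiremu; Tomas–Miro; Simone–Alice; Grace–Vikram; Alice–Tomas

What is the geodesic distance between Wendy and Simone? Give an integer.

3

One shortest route is Wendy – Grace – Fatima – Simone, which uses 3 edges, and at distance 2 from Wendy we only reach {Alice, Fatima, Vikram}, which does not include Simone. So d(Wendy,Simone) = 3.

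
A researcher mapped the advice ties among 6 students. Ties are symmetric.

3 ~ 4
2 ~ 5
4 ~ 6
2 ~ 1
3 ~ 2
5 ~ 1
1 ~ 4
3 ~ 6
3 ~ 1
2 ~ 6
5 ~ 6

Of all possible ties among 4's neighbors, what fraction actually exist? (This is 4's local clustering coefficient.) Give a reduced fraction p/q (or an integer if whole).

4's neighbors: 1, 3, and 6 (k = 3).
Possible neighbor pairs: C(3,2) = 3. Edges among them: 1–3, 3–6 → e = 2.
Clustering(4) = 2/3.

2/3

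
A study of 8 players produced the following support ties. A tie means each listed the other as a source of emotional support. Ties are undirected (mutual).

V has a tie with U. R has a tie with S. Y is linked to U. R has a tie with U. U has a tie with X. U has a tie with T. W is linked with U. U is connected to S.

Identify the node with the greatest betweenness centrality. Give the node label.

Unnormalized betweenness of each node: R:0, S:0, T:0, U:20, V:0, W:0, X:0, Y:0.
U has the largest value, 20, making it the main broker — the node through which the most shortest paths run.

U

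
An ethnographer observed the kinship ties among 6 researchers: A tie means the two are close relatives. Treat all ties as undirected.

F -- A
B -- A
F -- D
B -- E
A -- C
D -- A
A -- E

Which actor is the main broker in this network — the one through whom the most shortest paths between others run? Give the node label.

Unnormalized betweenness of each node: A:8, B:0, C:0, D:0, E:0, F:0.
A has the largest value, 8, making it the main broker — the node through which the most shortest paths run.

A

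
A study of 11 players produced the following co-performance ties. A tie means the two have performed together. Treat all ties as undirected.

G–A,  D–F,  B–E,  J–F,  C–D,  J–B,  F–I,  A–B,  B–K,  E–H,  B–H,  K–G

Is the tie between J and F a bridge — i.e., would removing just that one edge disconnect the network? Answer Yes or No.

Without the J–F edge there is no alternate route between J and F, so the network disconnects. It is a bridge.

Yes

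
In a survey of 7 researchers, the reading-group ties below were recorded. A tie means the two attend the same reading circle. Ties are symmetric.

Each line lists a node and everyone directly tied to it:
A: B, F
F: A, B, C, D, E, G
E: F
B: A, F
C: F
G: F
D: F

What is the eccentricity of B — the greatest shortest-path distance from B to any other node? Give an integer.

2

Distances from B: A:1, C:2, D:2, E:2, F:1, G:2.
The largest is 2 (to G, D, E, and C), so the eccentricity of B is 2.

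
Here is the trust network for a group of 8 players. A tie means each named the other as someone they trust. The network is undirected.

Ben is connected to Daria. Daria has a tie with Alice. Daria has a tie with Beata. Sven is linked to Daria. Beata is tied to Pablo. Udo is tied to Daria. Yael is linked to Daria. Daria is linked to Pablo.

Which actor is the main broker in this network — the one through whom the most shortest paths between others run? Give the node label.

Unnormalized betweenness of each node: Alice:0, Beata:0, Ben:0, Daria:20, Pablo:0, Sven:0, Udo:0, Yael:0.
Daria has the largest value, 20, making it the main broker — the node through which the most shortest paths run.

Daria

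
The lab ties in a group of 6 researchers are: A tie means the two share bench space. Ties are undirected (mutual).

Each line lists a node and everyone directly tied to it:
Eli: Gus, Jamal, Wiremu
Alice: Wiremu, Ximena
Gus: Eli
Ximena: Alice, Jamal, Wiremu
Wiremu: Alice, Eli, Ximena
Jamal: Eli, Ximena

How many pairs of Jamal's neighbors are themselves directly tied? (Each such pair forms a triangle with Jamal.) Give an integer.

Jamal's neighbors are Eli and Ximena, but none of them are tied to each other, so no triangle contains Jamal.

0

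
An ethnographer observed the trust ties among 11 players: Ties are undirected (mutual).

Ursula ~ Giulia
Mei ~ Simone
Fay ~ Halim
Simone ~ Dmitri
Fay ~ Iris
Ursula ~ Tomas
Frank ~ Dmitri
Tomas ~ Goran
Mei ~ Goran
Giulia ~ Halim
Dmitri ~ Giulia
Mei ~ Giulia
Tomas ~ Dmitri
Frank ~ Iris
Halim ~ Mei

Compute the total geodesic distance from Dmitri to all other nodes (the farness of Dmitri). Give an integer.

17

Distances from Dmitri: Fay:3, Frank:1, Giulia:1, Goran:2, Halim:2, Iris:2, Mei:2, Simone:1, Tomas:1, Ursula:2.
Sum = 3 + 1 + 1 + 2 + 2 + 2 + 2 + 1 + 1 + 2 = 17.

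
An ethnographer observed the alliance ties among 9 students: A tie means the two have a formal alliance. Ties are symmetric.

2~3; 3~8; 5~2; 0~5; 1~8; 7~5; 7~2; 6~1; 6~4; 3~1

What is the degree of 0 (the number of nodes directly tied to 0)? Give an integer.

1

0 is directly tied to 5. That is 1 neighbor, so the degree of 0 is 1.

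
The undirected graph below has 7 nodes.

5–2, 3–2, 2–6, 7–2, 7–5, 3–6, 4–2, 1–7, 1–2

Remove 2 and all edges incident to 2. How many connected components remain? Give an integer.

3

Without 2, the remaining ties split the others into: {1, 5, 7}; {3, 6}; {4}.
That's 3 separate components.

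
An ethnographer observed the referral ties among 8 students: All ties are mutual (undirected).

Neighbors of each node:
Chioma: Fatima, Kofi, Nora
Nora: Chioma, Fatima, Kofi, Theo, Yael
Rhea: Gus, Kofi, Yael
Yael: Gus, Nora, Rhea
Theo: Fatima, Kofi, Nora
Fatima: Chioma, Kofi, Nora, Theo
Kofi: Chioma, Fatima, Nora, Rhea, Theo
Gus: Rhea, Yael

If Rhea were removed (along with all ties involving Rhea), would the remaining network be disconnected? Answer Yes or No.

No

Even without Rhea, every remaining node can still reach every other (the residual graph is connected), so Rhea is not a cut vertex.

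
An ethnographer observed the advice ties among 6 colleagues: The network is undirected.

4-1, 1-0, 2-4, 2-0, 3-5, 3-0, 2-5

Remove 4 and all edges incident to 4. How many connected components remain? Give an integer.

1

4's neighbors (1 and 2) remain reachable from one another through other ties, so the rest of the network stays in one piece.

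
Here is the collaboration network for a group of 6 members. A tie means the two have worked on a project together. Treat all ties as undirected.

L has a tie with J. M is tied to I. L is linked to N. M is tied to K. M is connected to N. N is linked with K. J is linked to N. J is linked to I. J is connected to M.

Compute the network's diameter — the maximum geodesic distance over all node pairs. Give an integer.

Eccentricity of each node (its greatest distance to any other): I:2, J:2, K:2, L:2, M:2, N:2.
The maximum eccentricity is 2, realized for instance by the pair N–I via N – M – I. So the diameter is 2.

2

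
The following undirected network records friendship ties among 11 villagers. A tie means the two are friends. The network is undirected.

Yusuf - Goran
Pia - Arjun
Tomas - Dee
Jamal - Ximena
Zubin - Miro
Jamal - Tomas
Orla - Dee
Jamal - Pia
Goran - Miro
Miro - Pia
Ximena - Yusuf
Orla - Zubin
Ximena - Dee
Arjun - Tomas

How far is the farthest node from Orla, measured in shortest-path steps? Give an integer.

3

Distances from Orla: Arjun:3, Dee:1, Goran:3, Jamal:3, Miro:2, Pia:3, Tomas:2, Ximena:2, Yusuf:3, Zubin:1.
The largest is 3 (to Jamal, Yusuf, Arjun, Goran, and Pia), so the eccentricity of Orla is 3.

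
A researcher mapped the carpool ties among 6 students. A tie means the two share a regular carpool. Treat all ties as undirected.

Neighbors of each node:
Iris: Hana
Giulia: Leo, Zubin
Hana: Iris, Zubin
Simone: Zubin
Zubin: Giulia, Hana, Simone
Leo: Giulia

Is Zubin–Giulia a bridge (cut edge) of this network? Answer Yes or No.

Yes

Without the Zubin–Giulia edge there is no alternate route between Zubin and Giulia, so the network disconnects. It is a bridge.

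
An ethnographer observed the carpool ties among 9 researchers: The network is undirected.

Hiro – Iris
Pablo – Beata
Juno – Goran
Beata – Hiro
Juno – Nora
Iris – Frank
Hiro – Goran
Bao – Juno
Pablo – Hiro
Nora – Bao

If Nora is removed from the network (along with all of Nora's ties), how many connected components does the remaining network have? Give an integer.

1

Nora's neighbors (Bao and Juno) remain reachable from one another through other ties, so the rest of the network stays in one piece.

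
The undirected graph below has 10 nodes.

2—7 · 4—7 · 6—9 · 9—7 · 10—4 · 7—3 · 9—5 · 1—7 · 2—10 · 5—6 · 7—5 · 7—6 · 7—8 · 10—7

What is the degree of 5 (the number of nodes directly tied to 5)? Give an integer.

5 is directly tied to 6, 7, and 9. That is 3 neighbors, so the degree of 5 is 3.

3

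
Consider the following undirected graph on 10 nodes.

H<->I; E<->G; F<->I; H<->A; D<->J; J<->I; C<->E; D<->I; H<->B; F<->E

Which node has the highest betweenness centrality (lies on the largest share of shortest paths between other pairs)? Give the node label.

Unnormalized betweenness of each node: A:0, B:0, C:0, D:0, E:15, F:18, G:0, H:15, I:26, J:0.
I has the largest value, 26, making it the main broker — the node through which the most shortest paths run.

I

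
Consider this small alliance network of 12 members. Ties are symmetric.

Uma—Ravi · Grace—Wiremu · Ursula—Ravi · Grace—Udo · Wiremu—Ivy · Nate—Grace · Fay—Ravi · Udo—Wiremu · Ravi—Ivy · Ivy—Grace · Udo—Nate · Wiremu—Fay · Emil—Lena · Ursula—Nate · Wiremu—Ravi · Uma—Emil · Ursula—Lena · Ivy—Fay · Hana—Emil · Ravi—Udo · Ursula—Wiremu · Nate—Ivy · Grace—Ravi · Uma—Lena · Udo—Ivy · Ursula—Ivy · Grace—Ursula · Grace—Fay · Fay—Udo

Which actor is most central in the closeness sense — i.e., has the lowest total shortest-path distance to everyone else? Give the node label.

Ravi

Farness (sum of distances to all others) for each node — Emil:25, Fay:21, Grace:18, Hana:35, Ivy:18, Lena:21, Nate:22, Ravi:16, Udo:20, Uma:20, Ursula:17, Wiremu:19.
The smallest farness is 16, for Ravi, so Ravi has the highest closeness.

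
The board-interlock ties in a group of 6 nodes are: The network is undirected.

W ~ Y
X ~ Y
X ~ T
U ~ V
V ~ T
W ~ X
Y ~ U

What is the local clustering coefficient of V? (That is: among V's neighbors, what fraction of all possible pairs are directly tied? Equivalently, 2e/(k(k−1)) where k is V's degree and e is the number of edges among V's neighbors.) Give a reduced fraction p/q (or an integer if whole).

0

V's neighbors: T and U (k = 2).
Possible neighbor pairs: C(2,2) = 1. Edges among them: none → e = 0.
Clustering(V) = 0/1.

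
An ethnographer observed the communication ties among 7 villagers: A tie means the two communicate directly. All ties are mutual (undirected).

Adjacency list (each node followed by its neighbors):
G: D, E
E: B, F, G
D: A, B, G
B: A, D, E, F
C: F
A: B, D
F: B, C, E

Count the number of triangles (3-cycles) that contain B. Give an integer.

B's neighbors: A, D, E, and F.
Neighbor pairs that are themselves tied: B–A–D; B–E–F. Each forms one triangle with B, for 2 in total.

2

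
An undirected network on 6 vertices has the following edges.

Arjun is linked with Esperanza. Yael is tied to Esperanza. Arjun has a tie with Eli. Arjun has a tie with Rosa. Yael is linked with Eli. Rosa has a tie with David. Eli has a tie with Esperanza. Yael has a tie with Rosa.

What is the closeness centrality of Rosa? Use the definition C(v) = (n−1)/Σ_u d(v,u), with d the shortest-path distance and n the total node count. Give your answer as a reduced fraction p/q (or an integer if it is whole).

Distances from Rosa: Arjun:1, David:1, Eli:2, Esperanza:2, Yael:1. Sum = 7.
n = 6, so closeness = 5/7.

5/7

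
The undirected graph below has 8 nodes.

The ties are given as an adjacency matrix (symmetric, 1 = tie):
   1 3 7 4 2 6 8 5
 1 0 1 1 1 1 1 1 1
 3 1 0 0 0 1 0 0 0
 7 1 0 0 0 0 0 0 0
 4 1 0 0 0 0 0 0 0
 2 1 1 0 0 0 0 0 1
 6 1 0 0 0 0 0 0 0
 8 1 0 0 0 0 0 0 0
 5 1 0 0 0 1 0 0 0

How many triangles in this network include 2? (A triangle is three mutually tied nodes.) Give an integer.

2's neighbors: 1, 3, and 5.
Neighbor pairs that are themselves tied: 2–1–3; 2–1–5. Each forms one triangle with 2, for 2 in total.

2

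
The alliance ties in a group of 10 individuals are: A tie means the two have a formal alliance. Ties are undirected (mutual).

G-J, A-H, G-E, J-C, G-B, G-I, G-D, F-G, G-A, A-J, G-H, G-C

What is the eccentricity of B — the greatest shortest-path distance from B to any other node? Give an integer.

2

Distances from B: A:2, C:2, D:2, E:2, F:2, G:1, H:2, I:2, J:2.
The largest is 2 (to D, E, C, A, H, F, J, and I), so the eccentricity of B is 2.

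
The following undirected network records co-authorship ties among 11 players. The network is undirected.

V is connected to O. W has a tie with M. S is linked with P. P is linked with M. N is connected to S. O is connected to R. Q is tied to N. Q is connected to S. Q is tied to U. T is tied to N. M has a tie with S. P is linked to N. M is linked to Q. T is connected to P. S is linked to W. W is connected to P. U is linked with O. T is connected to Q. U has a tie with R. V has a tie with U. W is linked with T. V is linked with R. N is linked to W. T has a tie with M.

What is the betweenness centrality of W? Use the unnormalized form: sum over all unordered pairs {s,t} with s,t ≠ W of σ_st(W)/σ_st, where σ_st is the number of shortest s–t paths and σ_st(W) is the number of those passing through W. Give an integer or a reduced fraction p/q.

Pairs whose geodesics pass through W — M–N: 1/5; S–T: 1/5.
All other pairs contribute 0.
Summing the contributions gives betweenness(W) = 2/5.

2/5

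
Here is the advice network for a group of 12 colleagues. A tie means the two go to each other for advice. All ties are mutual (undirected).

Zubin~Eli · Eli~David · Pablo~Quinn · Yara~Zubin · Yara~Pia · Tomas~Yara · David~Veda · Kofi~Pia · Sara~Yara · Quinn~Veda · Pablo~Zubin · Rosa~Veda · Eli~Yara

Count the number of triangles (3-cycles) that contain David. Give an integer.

David's neighbors are Eli and Veda, but none of them are tied to each other, so no triangle contains David.

0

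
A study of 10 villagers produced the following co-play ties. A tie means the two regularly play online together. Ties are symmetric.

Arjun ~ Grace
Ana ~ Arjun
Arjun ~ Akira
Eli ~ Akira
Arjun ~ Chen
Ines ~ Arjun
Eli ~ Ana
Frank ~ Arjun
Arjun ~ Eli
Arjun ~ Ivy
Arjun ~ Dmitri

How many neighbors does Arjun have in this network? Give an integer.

Arjun is directly tied to Akira, Ana, Chen, Dmitri, Eli, Frank, Grace, Ines, and Ivy. That is 9 neighbors, so the degree of Arjun is 9.

9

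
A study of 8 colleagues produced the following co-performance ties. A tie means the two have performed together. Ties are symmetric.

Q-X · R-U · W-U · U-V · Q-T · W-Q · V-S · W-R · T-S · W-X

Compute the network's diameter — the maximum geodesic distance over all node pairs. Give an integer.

Eccentricity of each node (its greatest distance to any other): Q:3, R:3, S:3, T:3, U:3, V:3, W:3, X:3.
The maximum eccentricity is 3, realized for instance by the pair U–T via U – V – S – T. So the diameter is 3.

3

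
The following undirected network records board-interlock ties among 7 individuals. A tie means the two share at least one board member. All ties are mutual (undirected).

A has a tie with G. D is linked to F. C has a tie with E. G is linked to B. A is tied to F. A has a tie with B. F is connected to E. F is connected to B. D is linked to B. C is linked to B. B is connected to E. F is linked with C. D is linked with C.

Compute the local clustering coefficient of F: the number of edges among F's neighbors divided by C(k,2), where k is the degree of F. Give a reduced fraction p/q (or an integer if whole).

F's neighbors: A, B, C, D, and E (k = 5).
Possible neighbor pairs: C(5,2) = 10. Edges among them: A–B, B–C, B–D, B–E, C–D, C–E → e = 6.
Clustering(F) = 6/10 = 3/5.

3/5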